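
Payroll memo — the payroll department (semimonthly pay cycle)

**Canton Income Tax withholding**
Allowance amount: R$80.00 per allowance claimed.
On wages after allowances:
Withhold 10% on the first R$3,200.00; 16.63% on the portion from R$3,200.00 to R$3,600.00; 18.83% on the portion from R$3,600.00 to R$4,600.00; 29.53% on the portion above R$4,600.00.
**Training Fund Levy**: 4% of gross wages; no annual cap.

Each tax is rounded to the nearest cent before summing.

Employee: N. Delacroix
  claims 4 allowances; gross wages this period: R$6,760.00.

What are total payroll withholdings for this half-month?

R$1,388.57

Canton Income Tax: taxable = R$6,760.00 − 4×R$80.00 = R$6,440.00
  R$574.82 + 29.53% × (R$6,440.00 − R$4,600.00) = R$574.82 + 29.53% × R$1,840.00 = R$1,118.17
Training Fund Levy: 4% × R$6,760.00 = R$270.40
Total: R$1,118.17 + R$270.40 = R$1,388.57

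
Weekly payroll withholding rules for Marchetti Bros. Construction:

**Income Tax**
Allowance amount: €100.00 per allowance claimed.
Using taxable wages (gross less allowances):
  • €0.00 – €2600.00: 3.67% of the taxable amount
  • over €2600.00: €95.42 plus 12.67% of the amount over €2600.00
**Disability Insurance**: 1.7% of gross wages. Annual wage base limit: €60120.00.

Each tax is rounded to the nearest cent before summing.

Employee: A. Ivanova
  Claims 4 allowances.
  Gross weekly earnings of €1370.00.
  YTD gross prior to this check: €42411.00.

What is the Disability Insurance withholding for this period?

€23.29

Disability Insurance: 1.7% × €1370.00 = €23.29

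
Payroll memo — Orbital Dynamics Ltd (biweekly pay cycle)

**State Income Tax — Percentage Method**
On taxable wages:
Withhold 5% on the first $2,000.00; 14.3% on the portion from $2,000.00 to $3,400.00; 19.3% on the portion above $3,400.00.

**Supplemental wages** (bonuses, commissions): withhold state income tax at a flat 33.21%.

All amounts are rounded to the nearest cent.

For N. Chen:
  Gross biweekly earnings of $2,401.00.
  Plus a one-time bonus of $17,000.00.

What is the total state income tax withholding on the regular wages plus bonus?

State Income Tax: taxable = $2,401.00
  $100.00 + 14.3% × ($2,401.00 − $2,000.00) = $100.00 + 14.3% × $401.00 = $157.34
Supplemental (33.21% flat on bonus): 33.21% × $17,000.00 = $5,645.70
Total state income tax: $157.34 + $5,645.70 = $5,803.04

$5,803.04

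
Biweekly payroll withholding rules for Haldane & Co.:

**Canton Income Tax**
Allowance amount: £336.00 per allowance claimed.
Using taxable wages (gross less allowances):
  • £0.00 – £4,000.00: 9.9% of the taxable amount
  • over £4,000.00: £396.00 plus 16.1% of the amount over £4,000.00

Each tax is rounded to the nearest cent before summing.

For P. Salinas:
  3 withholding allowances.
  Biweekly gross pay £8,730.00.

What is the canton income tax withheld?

Canton Income Tax: taxable = £8,730.00 − 3×£336.00 = £7,722.00
  £396.00 + 16.1% × (£7,722.00 − £4,000.00) = £396.00 + 16.1% × £3,722.00 = £995.24

£995.24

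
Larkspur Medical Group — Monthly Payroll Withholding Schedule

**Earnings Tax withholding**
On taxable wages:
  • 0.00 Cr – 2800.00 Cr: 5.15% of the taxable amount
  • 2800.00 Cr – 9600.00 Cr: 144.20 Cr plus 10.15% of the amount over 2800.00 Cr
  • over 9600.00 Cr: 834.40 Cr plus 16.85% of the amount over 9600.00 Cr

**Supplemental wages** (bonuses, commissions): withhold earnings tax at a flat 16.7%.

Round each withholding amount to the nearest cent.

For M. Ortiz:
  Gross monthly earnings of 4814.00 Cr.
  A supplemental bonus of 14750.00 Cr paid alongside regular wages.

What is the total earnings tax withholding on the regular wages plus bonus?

Earnings Tax: taxable = 4814.00 Cr
  144.20 Cr + 10.15% × (4814.00 Cr − 2800.00 Cr) = 144.20 Cr + 10.15% × 2014.00 Cr = 348.62 Cr
Supplemental (16.7% flat on bonus): 16.7% × 14750.00 Cr = 2463.25 Cr
Total earnings tax: 348.62 Cr + 2463.25 Cr = 2811.87 Cr

2811.87 Cr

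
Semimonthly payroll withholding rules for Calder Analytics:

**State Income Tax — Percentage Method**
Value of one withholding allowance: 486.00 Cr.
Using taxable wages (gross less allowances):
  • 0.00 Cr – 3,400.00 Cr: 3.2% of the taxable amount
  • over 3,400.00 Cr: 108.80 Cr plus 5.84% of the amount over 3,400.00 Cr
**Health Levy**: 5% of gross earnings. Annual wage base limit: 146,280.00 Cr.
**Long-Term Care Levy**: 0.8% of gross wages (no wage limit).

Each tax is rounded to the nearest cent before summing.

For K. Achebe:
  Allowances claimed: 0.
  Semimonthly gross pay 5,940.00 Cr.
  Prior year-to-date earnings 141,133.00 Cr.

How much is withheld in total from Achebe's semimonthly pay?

State Income Tax: taxable = 5,940.00 Cr
  108.80 Cr + 5.84% × (5,940.00 Cr − 3,400.00 Cr) = 108.80 Cr + 5.84% × 2,540.00 Cr = 257.14 Cr
Health Levy: cap 146,280.00 Cr − YTD 141,133.00 Cr = 5,147.00 Cr subject; 5% × 5,147.00 Cr = 257.35 Cr
Long-Term Care Levy: 0.8% × 5,940.00 Cr = 47.52 Cr
Total: 257.14 Cr + 257.35 Cr + 47.52 Cr = 562.01 Cr

562.01 Cr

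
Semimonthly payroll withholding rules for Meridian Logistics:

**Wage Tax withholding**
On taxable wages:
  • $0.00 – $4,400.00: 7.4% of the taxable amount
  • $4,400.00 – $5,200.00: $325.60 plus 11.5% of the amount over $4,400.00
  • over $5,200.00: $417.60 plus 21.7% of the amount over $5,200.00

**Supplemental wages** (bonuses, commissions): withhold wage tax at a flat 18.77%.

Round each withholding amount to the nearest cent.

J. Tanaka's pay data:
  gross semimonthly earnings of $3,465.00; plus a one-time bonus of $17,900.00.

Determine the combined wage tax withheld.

Wage Tax: taxable = $3,465.00
  7.4% × $3,465.00 = $256.41
Supplemental (18.77% flat on bonus): 18.77% × $17,900.00 = $3,359.83
Total wage tax: $256.41 + $3,359.83 = $3,616.24

$3,616.24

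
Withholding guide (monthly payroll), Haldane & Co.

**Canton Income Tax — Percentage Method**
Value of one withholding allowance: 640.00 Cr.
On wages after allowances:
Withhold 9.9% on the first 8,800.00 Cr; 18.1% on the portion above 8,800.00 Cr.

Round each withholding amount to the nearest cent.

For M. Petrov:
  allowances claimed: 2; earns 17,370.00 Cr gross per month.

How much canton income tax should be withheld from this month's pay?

2,190.69 Cr

Canton Income Tax: taxable = 17,370.00 Cr − 2×640.00 Cr = 16,090.00 Cr
  871.20 Cr + 18.1% × (16,090.00 Cr − 8,800.00 Cr) = 871.20 Cr + 18.1% × 7,290.00 Cr = 2,190.69 Cr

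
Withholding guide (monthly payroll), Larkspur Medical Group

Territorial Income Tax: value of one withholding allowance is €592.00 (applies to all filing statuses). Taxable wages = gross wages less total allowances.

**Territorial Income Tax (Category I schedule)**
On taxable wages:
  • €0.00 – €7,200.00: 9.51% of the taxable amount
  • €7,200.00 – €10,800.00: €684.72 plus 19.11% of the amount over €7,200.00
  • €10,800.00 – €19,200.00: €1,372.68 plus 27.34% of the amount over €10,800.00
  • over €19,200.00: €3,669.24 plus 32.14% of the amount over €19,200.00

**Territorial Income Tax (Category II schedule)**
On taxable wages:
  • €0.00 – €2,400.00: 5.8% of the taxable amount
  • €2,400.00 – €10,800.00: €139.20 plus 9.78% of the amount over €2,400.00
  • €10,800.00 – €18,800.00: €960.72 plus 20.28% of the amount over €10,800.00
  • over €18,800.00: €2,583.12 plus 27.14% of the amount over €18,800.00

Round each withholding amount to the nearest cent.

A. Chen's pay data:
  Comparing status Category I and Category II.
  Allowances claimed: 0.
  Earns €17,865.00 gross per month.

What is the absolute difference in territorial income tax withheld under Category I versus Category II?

Territorial Income Tax (Category I): taxable = €17,865.00
  €1,372.68 + 27.34% × (€17,865.00 − €10,800.00) = €1,372.68 + 27.34% × €7,065.00 = €3,304.25
Territorial Income Tax (Category II): taxable = €17,865.00
  €960.72 + 20.28% × (€17,865.00 − €10,800.00) = €960.72 + 20.28% × €7,065.00 = €2,393.50
Difference: |€3,304.25 − €2,393.50| = €910.75 (higher under Category I)

€910.75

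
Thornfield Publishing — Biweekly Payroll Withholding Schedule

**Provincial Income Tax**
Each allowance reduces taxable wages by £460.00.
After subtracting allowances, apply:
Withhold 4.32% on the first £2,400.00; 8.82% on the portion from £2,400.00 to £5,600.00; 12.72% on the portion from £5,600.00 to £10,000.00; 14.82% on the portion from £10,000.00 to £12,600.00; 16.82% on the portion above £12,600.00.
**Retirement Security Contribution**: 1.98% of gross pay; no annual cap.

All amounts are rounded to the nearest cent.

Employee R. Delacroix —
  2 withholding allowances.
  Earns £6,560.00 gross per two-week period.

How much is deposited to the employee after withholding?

Provincial Income Tax: taxable = £6,560.00 − 2×£460.00 = £5,640.00
  £385.92 + 12.72% × (£5,640.00 − £5,600.00) = £385.92 + 12.72% × £40.00 = £391.01
Retirement Security Contribution: 1.98% × £6,560.00 = £129.89
Total withheld: £391.01 + £129.89 = £520.90
Net pay: £6,560.00 − £520.90 = £6,039.10

£6,039.10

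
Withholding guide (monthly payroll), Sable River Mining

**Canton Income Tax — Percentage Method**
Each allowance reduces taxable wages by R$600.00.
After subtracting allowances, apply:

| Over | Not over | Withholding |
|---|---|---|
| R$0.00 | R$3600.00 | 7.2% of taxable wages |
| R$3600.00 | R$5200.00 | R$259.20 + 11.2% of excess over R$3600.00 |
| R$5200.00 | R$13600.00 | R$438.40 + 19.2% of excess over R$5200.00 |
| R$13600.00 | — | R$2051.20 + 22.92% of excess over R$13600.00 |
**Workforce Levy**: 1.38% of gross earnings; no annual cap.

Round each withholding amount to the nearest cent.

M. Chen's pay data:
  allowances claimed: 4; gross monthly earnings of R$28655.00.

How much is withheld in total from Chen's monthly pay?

R$5347.17

Canton Income Tax: taxable = R$28655.00 − 4×R$600.00 = R$26255.00
  R$2051.20 + 22.92% × (R$26255.00 − R$13600.00) = R$2051.20 + 22.92% × R$12655.00 = R$4951.73
Workforce Levy: 1.38% × R$28655.00 = R$395.44
Total: R$4951.73 + R$395.44 = R$5347.17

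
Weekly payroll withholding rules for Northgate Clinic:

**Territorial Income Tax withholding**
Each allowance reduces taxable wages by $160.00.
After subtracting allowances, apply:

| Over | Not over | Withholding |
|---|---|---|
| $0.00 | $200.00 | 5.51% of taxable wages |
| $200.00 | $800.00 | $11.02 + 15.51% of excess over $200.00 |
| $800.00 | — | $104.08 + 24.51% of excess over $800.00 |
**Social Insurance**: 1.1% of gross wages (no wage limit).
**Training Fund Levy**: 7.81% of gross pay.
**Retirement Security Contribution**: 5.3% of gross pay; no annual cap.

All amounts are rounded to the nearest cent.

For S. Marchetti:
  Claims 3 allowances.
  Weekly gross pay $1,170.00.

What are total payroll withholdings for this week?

Territorial Income Tax: taxable = $1,170.00 − 3×$160.00 = $690.00
  $11.02 + 15.51% × ($690.00 − $200.00) = $11.02 + 15.51% × $490.00 = $87.02
Social Insurance: 1.1% × $1,170.00 = $12.87
Training Fund Levy: 7.81% × $1,170.00 = $91.38
Retirement Security Contribution: 5.3% × $1,170.00 = $62.01
Total: $87.02 + $12.87 + $91.38 + $62.01 = $253.28

$253.28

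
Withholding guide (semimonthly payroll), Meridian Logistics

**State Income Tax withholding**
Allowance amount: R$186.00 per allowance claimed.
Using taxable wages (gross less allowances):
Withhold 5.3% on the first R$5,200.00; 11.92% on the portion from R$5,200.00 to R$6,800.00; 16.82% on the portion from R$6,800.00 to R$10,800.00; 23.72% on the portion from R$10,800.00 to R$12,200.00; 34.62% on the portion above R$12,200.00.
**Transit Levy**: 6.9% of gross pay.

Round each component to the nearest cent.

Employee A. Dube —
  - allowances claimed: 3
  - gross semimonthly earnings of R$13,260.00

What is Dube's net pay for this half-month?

State Income Tax: taxable = R$13,260.00 − 3×R$186.00 = R$12,702.00
  R$1,471.20 + 34.62% × (R$12,702.00 − R$12,200.00) = R$1,471.20 + 34.62% × R$502.00 = R$1,644.99
Transit Levy: 6.9% × R$13,260.00 = R$914.94
Total withheld: R$1,644.99 + R$914.94 = R$2,559.93
Net pay: R$13,260.00 − R$2,559.93 = R$10,700.07

R$10,700.07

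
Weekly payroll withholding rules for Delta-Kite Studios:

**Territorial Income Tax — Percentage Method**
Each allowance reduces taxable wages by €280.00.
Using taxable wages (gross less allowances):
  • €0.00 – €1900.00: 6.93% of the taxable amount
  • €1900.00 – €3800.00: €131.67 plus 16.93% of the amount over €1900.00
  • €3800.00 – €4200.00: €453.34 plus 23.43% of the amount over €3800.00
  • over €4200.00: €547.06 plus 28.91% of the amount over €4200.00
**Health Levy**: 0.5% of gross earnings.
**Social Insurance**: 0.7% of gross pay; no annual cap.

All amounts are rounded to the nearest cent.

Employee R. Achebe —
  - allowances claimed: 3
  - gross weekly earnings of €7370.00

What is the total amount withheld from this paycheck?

€1309.10

Territorial Income Tax: taxable = €7370.00 − 3×€280.00 = €6530.00
  €547.06 + 28.91% × (€6530.00 − €4200.00) = €547.06 + 28.91% × €2330.00 = €1220.66
Health Levy: 0.5% × €7370.00 = €36.85
Social Insurance: 0.7% × €7370.00 = €51.59
Total: €1220.66 + €36.85 + €51.59 = €1309.10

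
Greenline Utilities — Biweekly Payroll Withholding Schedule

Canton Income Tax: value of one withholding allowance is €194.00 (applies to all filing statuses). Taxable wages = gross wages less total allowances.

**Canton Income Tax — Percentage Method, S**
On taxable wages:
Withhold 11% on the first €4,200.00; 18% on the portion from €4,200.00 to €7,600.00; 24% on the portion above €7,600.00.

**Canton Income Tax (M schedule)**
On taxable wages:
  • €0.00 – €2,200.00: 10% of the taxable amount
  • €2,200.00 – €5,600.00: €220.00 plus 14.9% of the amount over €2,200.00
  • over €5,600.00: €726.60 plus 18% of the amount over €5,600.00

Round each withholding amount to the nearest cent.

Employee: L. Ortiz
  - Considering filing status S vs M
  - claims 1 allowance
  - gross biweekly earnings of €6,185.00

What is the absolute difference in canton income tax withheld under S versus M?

€12.60

Canton Income Tax (S): taxable = €6,185.00 − 1×€194.00 = €5,991.00
  €462.00 + 18% × (€5,991.00 − €4,200.00) = €462.00 + 18% × €1,791.00 = €784.38
Canton Income Tax (M): taxable = €6,185.00 − 1×€194.00 = €5,991.00
  €726.60 + 18% × (€5,991.00 − €5,600.00) = €726.60 + 18% × €391.00 = €796.98
Difference: |€784.38 − €796.98| = €12.60 (higher under M)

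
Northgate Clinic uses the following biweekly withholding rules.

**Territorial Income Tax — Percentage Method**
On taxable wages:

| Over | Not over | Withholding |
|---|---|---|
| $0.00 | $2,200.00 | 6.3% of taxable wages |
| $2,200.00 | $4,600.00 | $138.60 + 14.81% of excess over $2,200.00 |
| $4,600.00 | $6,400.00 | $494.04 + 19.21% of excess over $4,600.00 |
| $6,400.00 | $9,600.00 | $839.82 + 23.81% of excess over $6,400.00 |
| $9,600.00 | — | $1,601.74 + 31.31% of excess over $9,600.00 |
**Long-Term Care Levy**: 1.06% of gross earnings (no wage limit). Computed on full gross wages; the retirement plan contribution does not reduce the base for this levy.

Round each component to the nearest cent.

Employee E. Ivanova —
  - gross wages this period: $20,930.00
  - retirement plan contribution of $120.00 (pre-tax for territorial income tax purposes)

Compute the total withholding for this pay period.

$5,333.45

Territorial Income Tax: taxable = $20,930.00 − $120.00 = $20,810.00
  $1,601.74 + 31.31% × ($20,810.00 − $9,600.00) = $1,601.74 + 31.31% × $11,210.00 = $5,111.59
Long-Term Care Levy: 1.06% × $20,930.00 = $221.86
Total: $5,111.59 + $221.86 = $5,333.45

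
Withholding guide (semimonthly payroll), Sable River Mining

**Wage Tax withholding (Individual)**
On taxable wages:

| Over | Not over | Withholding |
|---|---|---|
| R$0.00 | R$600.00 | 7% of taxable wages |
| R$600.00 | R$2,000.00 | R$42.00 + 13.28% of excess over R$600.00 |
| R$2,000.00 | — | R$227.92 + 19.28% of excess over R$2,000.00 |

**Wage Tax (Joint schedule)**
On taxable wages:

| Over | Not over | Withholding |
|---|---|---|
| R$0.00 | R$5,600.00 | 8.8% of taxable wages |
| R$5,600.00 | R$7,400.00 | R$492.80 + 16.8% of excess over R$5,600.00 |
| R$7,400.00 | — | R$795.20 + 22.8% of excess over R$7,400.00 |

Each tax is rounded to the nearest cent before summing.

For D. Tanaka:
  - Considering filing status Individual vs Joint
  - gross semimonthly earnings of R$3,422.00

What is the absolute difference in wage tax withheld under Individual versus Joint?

Wage Tax (Individual): taxable = R$3,422.00
  R$227.92 + 19.28% × (R$3,422.00 − R$2,000.00) = R$227.92 + 19.28% × R$1,422.00 = R$502.08
Wage Tax (Joint): taxable = R$3,422.00
  8.8% × R$3,422.00 = R$301.14
Difference: |R$502.08 − R$301.14| = R$200.94 (higher under Individual)

R$200.94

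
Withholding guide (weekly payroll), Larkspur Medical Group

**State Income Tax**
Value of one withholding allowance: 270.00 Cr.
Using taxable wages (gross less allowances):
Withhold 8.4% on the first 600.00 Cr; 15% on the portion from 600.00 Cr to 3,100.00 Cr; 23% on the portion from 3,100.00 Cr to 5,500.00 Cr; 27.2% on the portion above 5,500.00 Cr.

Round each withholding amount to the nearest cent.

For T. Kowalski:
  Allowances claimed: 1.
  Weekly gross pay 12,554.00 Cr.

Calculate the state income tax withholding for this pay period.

2,822.65 Cr

State Income Tax: taxable = 12,554.00 Cr − 1×270.00 Cr = 12,284.00 Cr
  977.40 Cr + 27.2% × (12,284.00 Cr − 5,500.00 Cr) = 977.40 Cr + 27.2% × 6,784.00 Cr = 2,822.65 Cr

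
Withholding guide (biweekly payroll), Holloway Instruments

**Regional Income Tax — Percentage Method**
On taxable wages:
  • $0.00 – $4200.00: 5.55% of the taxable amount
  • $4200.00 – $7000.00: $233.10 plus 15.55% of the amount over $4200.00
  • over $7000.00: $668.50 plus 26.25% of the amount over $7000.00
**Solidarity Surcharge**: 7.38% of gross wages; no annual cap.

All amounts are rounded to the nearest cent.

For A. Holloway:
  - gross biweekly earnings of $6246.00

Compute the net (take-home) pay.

Regional Income Tax: taxable = $6246.00
  $233.10 + 15.55% × ($6246.00 − $4200.00) = $233.10 + 15.55% × $2046.00 = $551.25
Solidarity Surcharge: 7.38% × $6246.00 = $460.95
Total withheld: $551.25 + $460.95 = $1012.20
Net pay: $6246.00 − $1012.20 = $5233.80

$5233.80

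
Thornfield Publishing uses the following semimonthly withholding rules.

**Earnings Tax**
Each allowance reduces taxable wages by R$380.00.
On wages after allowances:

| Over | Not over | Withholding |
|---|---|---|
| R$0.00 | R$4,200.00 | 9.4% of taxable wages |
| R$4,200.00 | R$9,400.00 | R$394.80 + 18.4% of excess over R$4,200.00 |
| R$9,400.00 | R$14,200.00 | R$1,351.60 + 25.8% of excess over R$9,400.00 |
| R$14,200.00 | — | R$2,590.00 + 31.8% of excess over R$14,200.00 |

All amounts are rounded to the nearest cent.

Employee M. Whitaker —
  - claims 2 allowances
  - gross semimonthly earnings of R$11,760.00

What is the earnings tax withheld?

Earnings Tax: taxable = R$11,760.00 − 2×R$380.00 = R$11,000.00
  R$1,351.60 + 25.8% × (R$11,000.00 − R$9,400.00) = R$1,351.60 + 25.8% × R$1,600.00 = R$1,764.40

R$1,764.40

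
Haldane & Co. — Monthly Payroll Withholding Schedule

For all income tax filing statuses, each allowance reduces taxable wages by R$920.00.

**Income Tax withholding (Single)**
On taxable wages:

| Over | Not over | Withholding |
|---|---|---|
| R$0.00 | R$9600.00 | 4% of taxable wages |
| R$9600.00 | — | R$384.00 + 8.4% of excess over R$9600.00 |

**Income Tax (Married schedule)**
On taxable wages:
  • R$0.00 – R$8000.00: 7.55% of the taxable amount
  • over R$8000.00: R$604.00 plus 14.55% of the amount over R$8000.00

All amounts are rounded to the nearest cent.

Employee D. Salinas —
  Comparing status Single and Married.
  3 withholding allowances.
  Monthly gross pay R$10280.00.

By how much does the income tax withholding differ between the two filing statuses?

Income Tax (Single): taxable = R$10280.00 − 3×R$920.00 = R$7520.00
  4% × R$7520.00 = R$300.80
Income Tax (Married): taxable = R$10280.00 − 3×R$920.00 = R$7520.00
  7.55% × R$7520.00 = R$567.76
Difference: |R$300.80 − R$567.76| = R$266.96 (higher under Married)

R$266.96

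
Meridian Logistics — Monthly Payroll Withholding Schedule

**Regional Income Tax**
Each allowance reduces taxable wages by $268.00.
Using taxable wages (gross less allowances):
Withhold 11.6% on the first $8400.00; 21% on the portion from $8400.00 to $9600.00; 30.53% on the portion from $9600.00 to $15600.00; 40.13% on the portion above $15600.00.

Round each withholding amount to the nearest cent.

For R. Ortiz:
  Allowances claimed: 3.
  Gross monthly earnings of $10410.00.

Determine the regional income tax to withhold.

$1228.23

Regional Income Tax: taxable = $10410.00 − 3×$268.00 = $9606.00
  $1226.40 + 30.53% × ($9606.00 − $9600.00) = $1226.40 + 30.53% × $6.00 = $1228.23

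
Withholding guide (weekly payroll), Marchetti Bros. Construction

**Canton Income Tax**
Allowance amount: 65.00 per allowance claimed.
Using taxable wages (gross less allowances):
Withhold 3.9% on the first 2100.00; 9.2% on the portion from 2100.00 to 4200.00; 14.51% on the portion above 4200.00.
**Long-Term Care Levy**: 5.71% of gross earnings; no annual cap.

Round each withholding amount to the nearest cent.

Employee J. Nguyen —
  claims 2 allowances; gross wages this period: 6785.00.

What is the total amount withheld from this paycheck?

Canton Income Tax: taxable = 6785.00 − 2×65.00 = 6655.00
  275.10 + 14.51% × (6655.00 − 4200.00) = 275.10 + 14.51% × 2455.00 = 631.32
Long-Term Care Levy: 5.71% × 6785.00 = 387.42
Total: 631.32 + 387.42 = 1018.74

1018.74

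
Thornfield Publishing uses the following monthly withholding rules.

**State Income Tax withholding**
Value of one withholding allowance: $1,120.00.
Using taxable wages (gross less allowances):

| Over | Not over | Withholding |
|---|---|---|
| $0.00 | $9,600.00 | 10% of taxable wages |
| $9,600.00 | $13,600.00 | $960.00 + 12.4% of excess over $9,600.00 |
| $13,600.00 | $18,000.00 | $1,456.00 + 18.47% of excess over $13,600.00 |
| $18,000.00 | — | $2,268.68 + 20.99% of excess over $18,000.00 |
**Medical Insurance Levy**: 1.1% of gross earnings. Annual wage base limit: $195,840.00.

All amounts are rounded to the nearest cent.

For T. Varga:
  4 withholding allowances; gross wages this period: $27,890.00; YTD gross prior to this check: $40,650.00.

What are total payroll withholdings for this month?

$3,711.03

State Income Tax: taxable = $27,890.00 − 4×$1,120.00 = $23,410.00
  $2,268.68 + 20.99% × ($23,410.00 − $18,000.00) = $2,268.68 + 20.99% × $5,410.00 = $3,404.24
Medical Insurance Levy: 1.1% × $27,890.00 = $306.79
Total: $3,404.24 + $306.79 = $3,711.03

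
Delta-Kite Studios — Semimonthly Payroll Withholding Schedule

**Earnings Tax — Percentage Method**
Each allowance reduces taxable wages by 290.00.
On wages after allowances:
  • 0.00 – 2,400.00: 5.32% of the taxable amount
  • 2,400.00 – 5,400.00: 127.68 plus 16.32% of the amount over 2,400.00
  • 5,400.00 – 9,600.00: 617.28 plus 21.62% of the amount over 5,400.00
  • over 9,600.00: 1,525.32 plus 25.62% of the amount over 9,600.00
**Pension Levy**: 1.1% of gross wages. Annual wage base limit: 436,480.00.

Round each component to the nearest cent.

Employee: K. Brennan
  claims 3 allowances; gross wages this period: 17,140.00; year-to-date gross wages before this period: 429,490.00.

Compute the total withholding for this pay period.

Earnings Tax: taxable = 17,140.00 − 3×290.00 = 16,270.00
  1,525.32 + 25.62% × (16,270.00 − 9,600.00) = 1,525.32 + 25.62% × 6,670.00 = 3,234.17
Pension Levy: cap 436,480.00 − YTD 429,490.00 = 6,990.00 subject; 1.1% × 6,990.00 = 76.89
Total: 3,234.17 + 76.89 = 3,311.06

3,311.06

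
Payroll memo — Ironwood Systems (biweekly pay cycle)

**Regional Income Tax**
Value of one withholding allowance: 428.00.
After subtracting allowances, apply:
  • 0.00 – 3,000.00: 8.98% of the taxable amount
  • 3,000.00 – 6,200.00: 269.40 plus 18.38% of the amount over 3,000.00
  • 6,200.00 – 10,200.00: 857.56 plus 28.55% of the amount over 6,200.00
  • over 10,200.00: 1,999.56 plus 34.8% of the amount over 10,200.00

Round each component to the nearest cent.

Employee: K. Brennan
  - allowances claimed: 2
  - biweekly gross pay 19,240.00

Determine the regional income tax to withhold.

4,847.59

Regional Income Tax: taxable = 19,240.00 − 2×428.00 = 18,384.00
  1,999.56 + 34.8% × (18,384.00 − 10,200.00) = 1,999.56 + 34.8% × 8,184.00 = 4,847.59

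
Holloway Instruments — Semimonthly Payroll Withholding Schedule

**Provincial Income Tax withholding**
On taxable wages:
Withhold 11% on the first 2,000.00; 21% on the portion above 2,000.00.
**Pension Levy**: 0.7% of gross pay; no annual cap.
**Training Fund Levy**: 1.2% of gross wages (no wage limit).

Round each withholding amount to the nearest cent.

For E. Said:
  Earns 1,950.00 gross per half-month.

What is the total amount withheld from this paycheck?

Provincial Income Tax: taxable = 1,950.00
  11% × 1,950.00 = 214.50
Pension Levy: 0.7% × 1,950.00 = 13.65
Training Fund Levy: 1.2% × 1,950.00 = 23.40
Total: 214.50 + 13.65 + 23.40 = 251.55

251.55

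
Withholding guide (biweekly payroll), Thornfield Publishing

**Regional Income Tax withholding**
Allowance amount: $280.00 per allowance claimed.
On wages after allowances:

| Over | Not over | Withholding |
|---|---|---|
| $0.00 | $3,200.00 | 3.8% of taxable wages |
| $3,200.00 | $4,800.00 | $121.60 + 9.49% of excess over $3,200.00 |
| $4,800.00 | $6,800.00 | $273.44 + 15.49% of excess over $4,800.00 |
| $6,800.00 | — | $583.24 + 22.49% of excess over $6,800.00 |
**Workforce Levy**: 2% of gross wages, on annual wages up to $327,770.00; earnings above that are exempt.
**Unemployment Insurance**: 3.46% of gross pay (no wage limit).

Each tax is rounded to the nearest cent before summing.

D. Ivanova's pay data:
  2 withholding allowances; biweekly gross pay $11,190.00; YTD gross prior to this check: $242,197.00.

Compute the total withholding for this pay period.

$2,055.58

Regional Income Tax: taxable = $11,190.00 − 2×$280.00 = $10,630.00
  $583.24 + 22.49% × ($10,630.00 − $6,800.00) = $583.24 + 22.49% × $3,830.00 = $1,444.61
Workforce Levy: 2% × $11,190.00 = $223.80
Unemployment Insurance: 3.46% × $11,190.00 = $387.17
Total: $1,444.61 + $223.80 + $387.17 = $2,055.58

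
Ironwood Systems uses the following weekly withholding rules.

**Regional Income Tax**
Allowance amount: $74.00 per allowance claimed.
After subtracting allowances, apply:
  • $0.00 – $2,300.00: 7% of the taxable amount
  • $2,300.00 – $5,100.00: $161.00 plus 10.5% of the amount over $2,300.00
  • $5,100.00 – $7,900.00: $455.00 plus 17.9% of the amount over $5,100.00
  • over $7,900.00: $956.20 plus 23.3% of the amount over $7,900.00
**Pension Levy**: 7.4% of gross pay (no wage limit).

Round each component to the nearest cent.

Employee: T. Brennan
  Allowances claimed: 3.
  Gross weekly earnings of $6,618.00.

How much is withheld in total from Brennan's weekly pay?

Regional Income Tax: taxable = $6,618.00 − 3×$74.00 = $6,396.00
  $455.00 + 17.9% × ($6,396.00 − $5,100.00) = $455.00 + 17.9% × $1,296.00 = $686.98
Pension Levy: 7.4% × $6,618.00 = $489.73
Total: $686.98 + $489.73 = $1,176.71

$1,176.71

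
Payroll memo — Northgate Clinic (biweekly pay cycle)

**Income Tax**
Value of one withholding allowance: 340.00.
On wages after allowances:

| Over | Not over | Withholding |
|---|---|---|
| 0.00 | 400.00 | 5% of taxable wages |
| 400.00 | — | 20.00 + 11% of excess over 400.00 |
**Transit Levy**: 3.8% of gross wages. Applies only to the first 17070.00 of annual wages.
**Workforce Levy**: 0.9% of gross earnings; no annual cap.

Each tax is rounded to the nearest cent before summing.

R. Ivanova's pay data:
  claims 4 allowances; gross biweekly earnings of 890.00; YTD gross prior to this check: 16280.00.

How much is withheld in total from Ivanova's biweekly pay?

38.03

Income Tax: taxable = 890.00 − 4×340.00 = -470.00
  Taxable ≤ 0 → 0.00
Transit Levy: cap 17070.00 − YTD 16280.00 = 790.00 subject; 3.8% × 790.00 = 30.02
Workforce Levy: 0.9% × 890.00 = 8.01
Total: 0.00 + 30.02 + 8.01 = 38.03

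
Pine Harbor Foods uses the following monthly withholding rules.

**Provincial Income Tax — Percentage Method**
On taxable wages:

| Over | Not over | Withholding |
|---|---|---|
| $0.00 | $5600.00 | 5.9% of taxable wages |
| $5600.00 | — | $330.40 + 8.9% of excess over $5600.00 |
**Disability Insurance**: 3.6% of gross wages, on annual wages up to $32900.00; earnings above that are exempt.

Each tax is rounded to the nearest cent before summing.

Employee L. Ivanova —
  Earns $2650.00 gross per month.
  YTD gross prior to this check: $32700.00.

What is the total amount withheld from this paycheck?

Provincial Income Tax: taxable = $2650.00
  5.9% × $2650.00 = $156.35
Disability Insurance: cap $32900.00 − YTD $32700.00 = $200.00 subject; 3.6% × $200.00 = $7.20
Total: $156.35 + $7.20 = $163.55

$163.55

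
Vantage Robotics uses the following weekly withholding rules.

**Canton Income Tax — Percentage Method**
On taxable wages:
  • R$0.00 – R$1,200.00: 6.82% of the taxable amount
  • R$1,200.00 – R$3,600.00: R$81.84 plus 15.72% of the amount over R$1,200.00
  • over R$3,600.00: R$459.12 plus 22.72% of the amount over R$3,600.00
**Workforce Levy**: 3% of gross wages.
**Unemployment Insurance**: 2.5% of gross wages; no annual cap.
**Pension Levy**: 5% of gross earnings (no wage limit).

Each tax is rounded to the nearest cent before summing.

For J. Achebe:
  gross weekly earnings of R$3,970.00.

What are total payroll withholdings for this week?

Canton Income Tax: taxable = R$3,970.00
  R$459.12 + 22.72% × (R$3,970.00 − R$3,600.00) = R$459.12 + 22.72% × R$370.00 = R$543.18
Workforce Levy: 3% × R$3,970.00 = R$119.10
Unemployment Insurance: 2.5% × R$3,970.00 = R$99.25
Pension Levy: 5% × R$3,970.00 = R$198.50
Total: R$543.18 + R$119.10 + R$99.25 + R$198.50 = R$960.03

R$960.03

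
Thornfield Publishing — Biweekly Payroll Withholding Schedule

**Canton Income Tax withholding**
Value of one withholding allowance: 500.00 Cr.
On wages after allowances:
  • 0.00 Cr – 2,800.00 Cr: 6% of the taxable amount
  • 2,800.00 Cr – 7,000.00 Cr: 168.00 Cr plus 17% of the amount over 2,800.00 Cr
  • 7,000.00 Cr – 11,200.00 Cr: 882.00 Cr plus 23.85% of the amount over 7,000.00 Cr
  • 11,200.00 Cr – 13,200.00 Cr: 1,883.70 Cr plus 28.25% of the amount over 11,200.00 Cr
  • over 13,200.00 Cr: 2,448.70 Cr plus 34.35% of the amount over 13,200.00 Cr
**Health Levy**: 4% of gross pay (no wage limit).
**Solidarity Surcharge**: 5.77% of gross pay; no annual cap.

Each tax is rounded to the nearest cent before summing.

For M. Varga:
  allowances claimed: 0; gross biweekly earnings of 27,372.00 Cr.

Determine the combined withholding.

9,991.02 Cr

Canton Income Tax: taxable = 27,372.00 Cr
  2,448.70 Cr + 34.35% × (27,372.00 Cr − 13,200.00 Cr) = 2,448.70 Cr + 34.35% × 14,172.00 Cr = 7,316.78 Cr
Health Levy: 4% × 27,372.00 Cr = 1,094.88 Cr
Solidarity Surcharge: 5.77% × 27,372.00 Cr = 1,579.36 Cr
Total: 7,316.78 Cr + 1,094.88 Cr + 1,579.36 Cr = 9,991.02 Cr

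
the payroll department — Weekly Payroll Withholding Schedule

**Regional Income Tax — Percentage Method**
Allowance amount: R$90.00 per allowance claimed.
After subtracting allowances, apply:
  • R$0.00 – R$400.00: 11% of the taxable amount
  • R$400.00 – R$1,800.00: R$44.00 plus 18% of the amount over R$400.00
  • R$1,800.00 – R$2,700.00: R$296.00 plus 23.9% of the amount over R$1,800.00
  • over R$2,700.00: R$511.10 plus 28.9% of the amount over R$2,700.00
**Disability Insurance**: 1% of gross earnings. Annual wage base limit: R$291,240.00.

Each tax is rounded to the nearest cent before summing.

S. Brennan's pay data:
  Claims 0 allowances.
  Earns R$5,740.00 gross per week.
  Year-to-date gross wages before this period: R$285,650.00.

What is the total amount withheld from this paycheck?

Regional Income Tax: taxable = R$5,740.00
  R$511.10 + 28.9% × (R$5,740.00 − R$2,700.00) = R$511.10 + 28.9% × R$3,040.00 = R$1,389.66
Disability Insurance: cap R$291,240.00 − YTD R$285,650.00 = R$5,590.00 subject; 1% × R$5,590.00 = R$55.90
Total: R$1,389.66 + R$55.90 = R$1,445.56

R$1,445.56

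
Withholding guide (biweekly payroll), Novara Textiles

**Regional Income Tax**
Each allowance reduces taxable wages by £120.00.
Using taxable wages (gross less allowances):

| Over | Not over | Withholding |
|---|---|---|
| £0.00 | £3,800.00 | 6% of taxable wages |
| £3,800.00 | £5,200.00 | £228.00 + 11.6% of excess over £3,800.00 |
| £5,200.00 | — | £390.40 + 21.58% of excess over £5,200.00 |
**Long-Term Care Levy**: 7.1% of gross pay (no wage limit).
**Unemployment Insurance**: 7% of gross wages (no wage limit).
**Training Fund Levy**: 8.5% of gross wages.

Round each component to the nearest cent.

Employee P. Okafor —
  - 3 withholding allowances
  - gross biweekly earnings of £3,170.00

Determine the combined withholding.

£885.02

Regional Income Tax: taxable = £3,170.00 − 3×£120.00 = £2,810.00
  6% × £2,810.00 = £168.60
Long-Term Care Levy: 7.1% × £3,170.00 = £225.07
Unemployment Insurance: 7% × £3,170.00 = £221.90
Training Fund Levy: 8.5% × £3,170.00 = £269.45
Total: £168.60 + £225.07 + £221.90 + £269.45 = £885.02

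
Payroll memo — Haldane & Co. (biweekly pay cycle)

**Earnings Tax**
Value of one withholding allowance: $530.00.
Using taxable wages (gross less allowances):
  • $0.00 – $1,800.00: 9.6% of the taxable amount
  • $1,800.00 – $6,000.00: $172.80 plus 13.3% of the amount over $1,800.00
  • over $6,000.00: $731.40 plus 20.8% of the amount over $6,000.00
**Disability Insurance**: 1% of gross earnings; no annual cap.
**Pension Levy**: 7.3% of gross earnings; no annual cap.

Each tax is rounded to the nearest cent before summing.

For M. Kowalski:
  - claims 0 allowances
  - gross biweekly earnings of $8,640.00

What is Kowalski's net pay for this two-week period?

$6,642.36

Earnings Tax: taxable = $8,640.00
  $731.40 + 20.8% × ($8,640.00 − $6,000.00) = $731.40 + 20.8% × $2,640.00 = $1,280.52
Disability Insurance: 1% × $8,640.00 = $86.40
Pension Levy: 7.3% × $8,640.00 = $630.72
Total withheld: $1,280.52 + $86.40 + $630.72 = $1,997.64
Net pay: $8,640.00 − $1,997.64 = $6,642.36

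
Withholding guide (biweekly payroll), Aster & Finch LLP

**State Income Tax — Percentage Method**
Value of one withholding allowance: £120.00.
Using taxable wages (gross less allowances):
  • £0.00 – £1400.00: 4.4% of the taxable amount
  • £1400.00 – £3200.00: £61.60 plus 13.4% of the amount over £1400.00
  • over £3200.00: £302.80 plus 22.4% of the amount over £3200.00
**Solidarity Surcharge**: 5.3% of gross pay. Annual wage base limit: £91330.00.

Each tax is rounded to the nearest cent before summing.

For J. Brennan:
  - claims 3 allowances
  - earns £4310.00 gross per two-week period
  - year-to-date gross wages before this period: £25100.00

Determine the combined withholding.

£699.23

State Income Tax: taxable = £4310.00 − 3×£120.00 = £3950.00
  £302.80 + 22.4% × (£3950.00 − £3200.00) = £302.80 + 22.4% × £750.00 = £470.80
Solidarity Surcharge: 5.3% × £4310.00 = £228.43
Total: £470.80 + £228.43 = £699.23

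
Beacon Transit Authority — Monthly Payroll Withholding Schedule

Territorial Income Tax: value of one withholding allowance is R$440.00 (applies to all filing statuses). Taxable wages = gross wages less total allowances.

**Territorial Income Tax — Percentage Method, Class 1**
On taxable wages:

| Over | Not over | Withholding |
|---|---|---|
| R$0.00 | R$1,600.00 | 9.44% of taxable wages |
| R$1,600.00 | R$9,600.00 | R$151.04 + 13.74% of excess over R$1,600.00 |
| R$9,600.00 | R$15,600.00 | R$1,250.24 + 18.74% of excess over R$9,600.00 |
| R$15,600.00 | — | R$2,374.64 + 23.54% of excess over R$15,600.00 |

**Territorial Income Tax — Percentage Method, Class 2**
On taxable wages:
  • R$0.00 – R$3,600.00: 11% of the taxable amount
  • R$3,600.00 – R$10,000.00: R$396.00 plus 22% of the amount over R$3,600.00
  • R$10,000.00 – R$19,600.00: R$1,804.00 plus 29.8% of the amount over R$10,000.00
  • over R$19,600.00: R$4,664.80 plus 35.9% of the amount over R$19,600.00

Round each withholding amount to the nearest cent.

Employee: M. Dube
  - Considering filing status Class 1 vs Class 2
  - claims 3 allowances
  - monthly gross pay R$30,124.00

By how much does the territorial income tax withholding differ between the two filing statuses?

Territorial Income Tax (Class 1): taxable = R$30,124.00 − 3×R$440.00 = R$28,804.00
  R$2,374.64 + 23.54% × (R$28,804.00 − R$15,600.00) = R$2,374.64 + 23.54% × R$13,204.00 = R$5,482.86
Territorial Income Tax (Class 2): taxable = R$30,124.00 − 3×R$440.00 = R$28,804.00
  R$4,664.80 + 35.9% × (R$28,804.00 − R$19,600.00) = R$4,664.80 + 35.9% × R$9,204.00 = R$7,969.04
Difference: |R$5,482.86 − R$7,969.04| = R$2,486.18 (higher under Class 2)

R$2,486.18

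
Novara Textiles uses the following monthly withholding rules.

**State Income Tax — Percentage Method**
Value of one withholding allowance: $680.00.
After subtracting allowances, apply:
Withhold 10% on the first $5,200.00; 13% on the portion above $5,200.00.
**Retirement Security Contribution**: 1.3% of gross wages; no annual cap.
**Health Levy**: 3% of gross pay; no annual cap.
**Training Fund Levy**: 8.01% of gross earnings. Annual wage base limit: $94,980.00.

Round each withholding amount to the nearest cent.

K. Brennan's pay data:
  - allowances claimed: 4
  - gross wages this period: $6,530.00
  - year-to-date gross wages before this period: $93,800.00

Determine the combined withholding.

State Income Tax: taxable = $6,530.00 − 4×$680.00 = $3,810.00
  10% × $3,810.00 = $381.00
Retirement Security Contribution: 1.3% × $6,530.00 = $84.89
Health Levy: 3% × $6,530.00 = $195.90
Training Fund Levy: cap $94,980.00 − YTD $93,800.00 = $1,180.00 subject; 8.01% × $1,180.00 = $94.52
Total: $381.00 + $84.89 + $195.90 + $94.52 = $756.31

$756.31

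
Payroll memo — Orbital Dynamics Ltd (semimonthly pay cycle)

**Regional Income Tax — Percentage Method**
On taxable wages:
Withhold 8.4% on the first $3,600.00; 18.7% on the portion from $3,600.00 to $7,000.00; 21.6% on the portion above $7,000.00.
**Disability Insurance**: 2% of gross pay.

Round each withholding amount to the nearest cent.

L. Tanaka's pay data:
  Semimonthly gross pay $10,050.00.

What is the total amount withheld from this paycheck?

$1,798.00

Regional Income Tax: taxable = $10,050.00
  $938.20 + 21.6% × ($10,050.00 − $7,000.00) = $938.20 + 21.6% × $3,050.00 = $1,597.00
Disability Insurance: 2% × $10,050.00 = $201.00
Total: $1,597.00 + $201.00 = $1,798.00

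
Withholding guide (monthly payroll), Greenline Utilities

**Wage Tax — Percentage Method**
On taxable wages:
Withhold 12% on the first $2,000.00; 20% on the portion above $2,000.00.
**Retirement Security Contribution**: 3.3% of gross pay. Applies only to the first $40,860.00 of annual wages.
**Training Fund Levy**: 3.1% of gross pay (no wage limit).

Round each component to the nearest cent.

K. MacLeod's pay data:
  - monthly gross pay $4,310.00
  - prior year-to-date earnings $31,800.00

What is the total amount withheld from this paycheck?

$977.84

Wage Tax: taxable = $4,310.00
  $240.00 + 20% × ($4,310.00 − $2,000.00) = $240.00 + 20% × $2,310.00 = $702.00
Retirement Security Contribution: 3.3% × $4,310.00 = $142.23
Training Fund Levy: 3.1% × $4,310.00 = $133.61
Total: $702.00 + $142.23 + $133.61 = $977.84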